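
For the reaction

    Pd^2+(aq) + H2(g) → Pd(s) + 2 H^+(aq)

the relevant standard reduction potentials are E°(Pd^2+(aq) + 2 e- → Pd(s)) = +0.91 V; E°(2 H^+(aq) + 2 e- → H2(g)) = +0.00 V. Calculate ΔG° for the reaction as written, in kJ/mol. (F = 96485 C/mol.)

In the reaction as written Pd^2+(aq) is reduced, so the Pd²⁺/Pd couple is the cathode and 2H⁺/H₂ is the anode.
E°cell = +0.91 − (+0.00) = +0.91 V; balancing electrons gives n = 2.
ΔG° = −nFE°cell = −(2)(96485)(+0.91) J/mol = −176 kJ/mol.

−176 kJ/mol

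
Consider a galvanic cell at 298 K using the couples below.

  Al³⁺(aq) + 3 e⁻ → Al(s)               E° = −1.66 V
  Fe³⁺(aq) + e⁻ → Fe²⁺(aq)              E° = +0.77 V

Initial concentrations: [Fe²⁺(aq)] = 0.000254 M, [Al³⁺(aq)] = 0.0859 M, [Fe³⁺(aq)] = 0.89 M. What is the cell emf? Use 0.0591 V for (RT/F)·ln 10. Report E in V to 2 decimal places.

Fe³⁺/Fe²⁺ is reduced (cathode, E° = +0.77 V) and Al³⁺/Al is oxidized (anode).
The standard potential is +0.77 − (−1.66) = +2.43 V and the balanced reaction transfers n = 3 electrons.
The balanced reaction is 3 Fe³⁺(aq) + Al(s) → 3 Fe²⁺(aq) + Al³⁺(aq), so Q = ([Fe²⁺(aq)]^3·[Al³⁺(aq)]) / [Fe³⁺(aq)]^3 = 2×10^−12 and log Q = −11.700.
Applying E = E° − (RT ln10/nF)·log Q gives +2.43 − (0.0591/3)(−11.700) = +2.66 V.

+2.66 V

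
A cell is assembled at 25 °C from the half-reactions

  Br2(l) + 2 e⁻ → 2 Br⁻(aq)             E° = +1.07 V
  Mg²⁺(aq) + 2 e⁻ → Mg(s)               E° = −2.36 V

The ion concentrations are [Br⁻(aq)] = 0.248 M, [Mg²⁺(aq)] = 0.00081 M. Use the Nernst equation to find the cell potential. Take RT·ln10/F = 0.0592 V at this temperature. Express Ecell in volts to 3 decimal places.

+3.557 V

Br₂/Br⁻ is reduced (cathode, E° = +1.07 V) and Mg²⁺/Mg is oxidized (anode).
E°cell = +1.07 − (−2.36) = +3.43 V, with n = 2 electrons transferred.
Balancing gives Br2(l) + Mg(s) → 2 Br⁻(aq) + Mg²⁺(aq); hence Q = [Br⁻(aq)]^2·[Mg²⁺(aq)] = 4.98×10^−5 (log Q = −4.303).
E = E° − (0.0592/n)·log Q = +3.43 − (0.0592/2)(−4.303) = +3.557 V.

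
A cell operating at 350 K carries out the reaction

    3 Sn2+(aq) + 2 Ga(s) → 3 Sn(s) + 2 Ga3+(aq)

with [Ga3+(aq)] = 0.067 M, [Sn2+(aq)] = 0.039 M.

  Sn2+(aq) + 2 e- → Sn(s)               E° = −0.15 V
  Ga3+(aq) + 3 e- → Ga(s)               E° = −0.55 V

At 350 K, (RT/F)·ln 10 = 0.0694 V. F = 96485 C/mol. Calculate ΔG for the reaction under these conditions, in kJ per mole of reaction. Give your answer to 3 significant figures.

With Sn²⁺/Sn reduced at the cathode, E°cell = −0.15 − (−0.55) = +0.40 V and n = 6.
Here Q = [Ga3+(aq)]^2 / [Sn2+(aq)]^3 = 75.7 (log Q = 1.879), giving E = +0.40 − (0.0694/6)·(1.879) = +0.3783 V.
ΔG = −nFE = −(6)(96485)(+0.3783) J/mol = −219 kJ/mol.

−219 kJ/mol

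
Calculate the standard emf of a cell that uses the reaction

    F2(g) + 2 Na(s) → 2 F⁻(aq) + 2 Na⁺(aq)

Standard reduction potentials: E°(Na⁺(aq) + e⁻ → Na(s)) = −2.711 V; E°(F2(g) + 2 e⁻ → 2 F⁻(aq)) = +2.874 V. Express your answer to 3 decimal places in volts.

In the reaction as written, F2(g) is reduced (cathode) and Na⁺(aq) is produced by oxidation at the anode.
E°cell = E°(cathode) − E°(anode) = +2.874 − (−2.711) = +5.585 V.

+5.585 V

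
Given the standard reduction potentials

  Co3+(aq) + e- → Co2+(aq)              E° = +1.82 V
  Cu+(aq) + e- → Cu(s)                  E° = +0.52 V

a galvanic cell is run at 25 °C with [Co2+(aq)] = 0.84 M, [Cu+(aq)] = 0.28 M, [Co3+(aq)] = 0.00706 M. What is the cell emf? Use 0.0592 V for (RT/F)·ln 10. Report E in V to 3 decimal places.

+1.210 V

Co³⁺/Co²⁺ is reduced (cathode, E° = +1.82 V) and Cu⁺/Cu is oxidized (anode).
The standard potential is +1.82 − (+0.52) = +1.30 V and the balanced reaction transfers n = 1 electron.
The balanced reaction is Co3+(aq) + Cu(s) → Co2+(aq) + Cu+(aq), so Q = ([Co2+(aq)]·[Cu+(aq)]) / [Co3+(aq)] = 33.3 and log Q = 1.523.
By the Nernst equation, E = +1.30 − (0.0592/1)·(1.523) = +1.210 V.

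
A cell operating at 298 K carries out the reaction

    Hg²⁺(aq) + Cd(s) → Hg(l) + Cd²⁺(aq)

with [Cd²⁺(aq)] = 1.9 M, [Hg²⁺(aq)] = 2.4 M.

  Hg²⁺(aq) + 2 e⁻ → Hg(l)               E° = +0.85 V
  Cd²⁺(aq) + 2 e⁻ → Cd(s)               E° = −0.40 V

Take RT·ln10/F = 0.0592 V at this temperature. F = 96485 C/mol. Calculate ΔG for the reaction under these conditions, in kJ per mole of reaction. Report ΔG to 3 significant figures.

The standard cell potential is +0.85 − (−0.40) = +1.25 V, with n = 2 electrons in the balanced equation.
Here Q = [Cd²⁺(aq)] / [Hg²⁺(aq)] = 0.792 (log Q = −0.101), giving E = +1.25 − (0.0592/2)·(−0.101) = +1.2530 V.
ΔG = −nFE = −(2)(96485)(+1.2530) J/mol = −242 kJ/mol.

−242 kJ/mol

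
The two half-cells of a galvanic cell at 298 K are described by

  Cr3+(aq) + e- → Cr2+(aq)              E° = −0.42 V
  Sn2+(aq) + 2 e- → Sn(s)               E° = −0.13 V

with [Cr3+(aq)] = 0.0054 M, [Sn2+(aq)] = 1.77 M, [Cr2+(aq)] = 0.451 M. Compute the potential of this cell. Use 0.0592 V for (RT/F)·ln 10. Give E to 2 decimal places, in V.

The Sn²⁺/Sn couple has the more positive E°, so it is the cathode; Cr³⁺/Cr²⁺ is the anode.
E°cell = −0.13 − (−0.42) = +0.29 V, with n = 2 electrons transferred.
For the overall reaction Sn2+(aq) + 2 Cr2+(aq) → Sn(s) + 2 Cr3+(aq), Q = [Cr3+(aq)]^2 / ([Sn2+(aq)]·[Cr2+(aq)]^2) = 8.1×10^−5, giving log Q = −4.092.
E = E° − (0.0592/n)·log Q = +0.29 − (0.0592/2)(−4.092) = +0.41 V.

+0.41 V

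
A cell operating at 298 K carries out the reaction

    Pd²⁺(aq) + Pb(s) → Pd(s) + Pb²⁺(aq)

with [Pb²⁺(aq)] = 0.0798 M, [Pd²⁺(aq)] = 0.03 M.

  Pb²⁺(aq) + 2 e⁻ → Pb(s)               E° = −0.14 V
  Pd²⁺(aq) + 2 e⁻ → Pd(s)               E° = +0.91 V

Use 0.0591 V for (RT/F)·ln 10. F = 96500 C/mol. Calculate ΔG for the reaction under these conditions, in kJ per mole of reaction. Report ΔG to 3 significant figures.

The standard cell potential is +0.91 − (−0.14) = +1.05 V, with n = 2 electrons in the balanced equation.
The reaction quotient is [Pb²⁺(aq)] / [Pd²⁺(aq)] = 2.66; by Nernst, E = +1.05 − (0.0591/2)(0.425) = +1.0374 V.
ΔG = −nFE = −(2)(96500)(+1.0374) J/mol = −200 kJ/mol.

−200 kJ/mol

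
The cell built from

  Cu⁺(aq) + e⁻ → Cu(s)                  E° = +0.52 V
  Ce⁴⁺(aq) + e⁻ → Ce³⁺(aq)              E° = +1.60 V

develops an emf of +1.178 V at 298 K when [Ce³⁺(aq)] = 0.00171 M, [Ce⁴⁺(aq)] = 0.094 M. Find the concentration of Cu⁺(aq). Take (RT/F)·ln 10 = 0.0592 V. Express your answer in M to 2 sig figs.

1.2 M

Ce⁴⁺/Ce³⁺ is the cathode (higher E°); E°cell = +1.60 − (+0.52) = +1.08 V with n = 1.
Since E = E° − (0.0592/n)·log Q, log Q = n(E° − E)/0.0592 = −1.655.
The balanced reaction is Ce⁴⁺(aq) + Cu(s) → Ce³⁺(aq) + Cu⁺(aq), so Q = ([Ce³⁺(aq)]·[Cu⁺(aq)]) / [Ce⁴⁺(aq)].
Solving for the unknown gives log [Cu⁺(aq)] = 0.085, so [Cu⁺(aq)] ≈ 1.2 M.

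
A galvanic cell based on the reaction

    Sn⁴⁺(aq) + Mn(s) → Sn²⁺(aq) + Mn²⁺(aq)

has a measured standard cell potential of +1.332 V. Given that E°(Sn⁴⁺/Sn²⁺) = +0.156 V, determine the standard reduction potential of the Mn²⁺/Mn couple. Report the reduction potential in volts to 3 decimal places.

In the reaction as written the Sn⁴⁺/Sn²⁺ couple is reduced (cathode) and Mn²⁺/Mn is oxidized (anode), so E°cell = E°(Sn⁴⁺/Sn²⁺) − E°(Mn²⁺/Mn).
E°(Mn²⁺/Mn) = E°(cathode) − E°cell = +0.156 − (+1.332) = −1.176 V.

−1.176 V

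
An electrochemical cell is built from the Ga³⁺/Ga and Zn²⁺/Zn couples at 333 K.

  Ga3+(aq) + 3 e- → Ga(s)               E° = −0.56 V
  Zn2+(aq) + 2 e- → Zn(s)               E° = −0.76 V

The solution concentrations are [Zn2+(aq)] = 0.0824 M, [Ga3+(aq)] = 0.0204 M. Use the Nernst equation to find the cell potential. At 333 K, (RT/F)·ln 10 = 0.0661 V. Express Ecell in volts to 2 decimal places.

Since E°(Ga³⁺/Ga) > E°(Zn²⁺/Zn), Ga³⁺/Ga serves as the cathode.
The standard potential is −0.56 − (−0.76) = +0.20 V and the balanced reaction transfers n = 6 electrons.
Balancing gives 2 Ga3+(aq) + 3 Zn(s) → 2 Ga(s) + 3 Zn2+(aq); hence Q = [Zn2+(aq)]^3 / [Ga3+(aq)]^2 = 1.34 (log Q = 0.129).
By the Nernst equation, E = +0.20 − (0.0661/6)·(0.129) = +0.20 V.

+0.20 V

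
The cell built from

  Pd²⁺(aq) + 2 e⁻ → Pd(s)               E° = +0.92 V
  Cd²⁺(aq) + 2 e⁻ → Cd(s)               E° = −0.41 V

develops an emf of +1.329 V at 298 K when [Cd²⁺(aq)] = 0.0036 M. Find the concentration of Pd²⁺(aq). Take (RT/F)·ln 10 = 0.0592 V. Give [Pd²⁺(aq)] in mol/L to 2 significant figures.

0.0033 M

Pd²⁺/Pd is the cathode (higher E°); E°cell = +0.92 − (−0.41) = +1.33 V with n = 2.
Since E = E° − (0.0592/n)·log Q, log Q = n(E° − E)/0.0592 = 0.034.
For Pd²⁺(aq) + Cd(s) → Pd(s) + Cd²⁺(aq), the reaction quotient is Q = [Cd²⁺(aq)] / [Pd²⁺(aq)].
Isolating [Pd²⁺(aq)] in Q = 10^{0.034} yields log [Pd²⁺(aq)] = −2.478, i.e. 0.0033 M.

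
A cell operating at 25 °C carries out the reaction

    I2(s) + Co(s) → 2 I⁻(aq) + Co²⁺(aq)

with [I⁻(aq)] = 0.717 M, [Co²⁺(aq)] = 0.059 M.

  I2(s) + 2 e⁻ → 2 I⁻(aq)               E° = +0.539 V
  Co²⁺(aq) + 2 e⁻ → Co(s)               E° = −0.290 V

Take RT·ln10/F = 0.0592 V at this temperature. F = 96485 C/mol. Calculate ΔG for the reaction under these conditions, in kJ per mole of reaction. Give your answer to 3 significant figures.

E°cell = +0.539 − (−0.290) = +0.829 V; the balanced reaction transfers n = 2 electrons.
Here Q = [I⁻(aq)]^2·[Co²⁺(aq)] = 0.0303 (log Q = −1.518), giving E = +0.829 − (0.0592/2)·(−1.518) = +0.8739 V.
Then ΔG = −nFE = −2 × 96485 × +0.8739 J/mol = −169 kJ/mol.

−169 kJ/mol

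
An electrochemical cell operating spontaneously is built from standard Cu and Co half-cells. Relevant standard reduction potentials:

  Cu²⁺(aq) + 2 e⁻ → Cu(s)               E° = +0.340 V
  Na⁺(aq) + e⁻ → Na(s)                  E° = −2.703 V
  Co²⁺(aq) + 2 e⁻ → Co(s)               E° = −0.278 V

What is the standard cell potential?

+0.618 V

The Cu²⁺/Cu couple has the higher E°, so Cu ion is reduced (cathode) and Co is oxidized (anode).
E°cell = E°(cathode) − E°(anode) = +0.340 − (−0.278) = +0.618 V.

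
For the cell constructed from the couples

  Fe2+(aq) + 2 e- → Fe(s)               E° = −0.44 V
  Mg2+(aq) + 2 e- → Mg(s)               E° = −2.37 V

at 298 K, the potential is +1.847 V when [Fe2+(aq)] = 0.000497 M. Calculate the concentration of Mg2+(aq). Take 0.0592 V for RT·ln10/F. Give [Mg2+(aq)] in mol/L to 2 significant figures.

Fe²⁺/Fe is the cathode (higher E°); E°cell = −0.44 − (−2.37) = +1.93 V with n = 2.
Since E = E° − (0.0592/n)·log Q, log Q = n(E° − E)/0.0592 = 2.804.
The balanced reaction is Fe2+(aq) + Mg(s) → Fe(s) + Mg2+(aq), so Q = [Mg2+(aq)] / [Fe2+(aq)].
Isolating [Mg2+(aq)] in Q = 10^{2.804} yields log [Mg2+(aq)] = −0.500, i.e. 0.32 M.

0.32 M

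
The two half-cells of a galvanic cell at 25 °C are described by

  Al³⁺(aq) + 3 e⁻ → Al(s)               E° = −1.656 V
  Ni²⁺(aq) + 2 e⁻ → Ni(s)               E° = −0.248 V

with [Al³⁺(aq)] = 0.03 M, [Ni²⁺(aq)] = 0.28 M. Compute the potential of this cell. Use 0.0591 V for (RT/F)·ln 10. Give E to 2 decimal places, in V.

Since E°(Ni²⁺/Ni) > E°(Al³⁺/Al), Ni²⁺/Ni serves as the cathode.
E°cell = E°cat − E°an = −0.248 − (−1.656) = +1.408 V; n = 6.
For the overall reaction 3 Ni²⁺(aq) + 2 Al(s) → 3 Ni(s) + 2 Al³⁺(aq), Q = [Al³⁺(aq)]^2 / [Ni²⁺(aq)]^3 = 0.041, giving log Q = −1.387.
E = E° − (0.0591/n)·log Q = +1.408 − (0.0591/6)(−1.387) = +1.42 V.

+1.42 V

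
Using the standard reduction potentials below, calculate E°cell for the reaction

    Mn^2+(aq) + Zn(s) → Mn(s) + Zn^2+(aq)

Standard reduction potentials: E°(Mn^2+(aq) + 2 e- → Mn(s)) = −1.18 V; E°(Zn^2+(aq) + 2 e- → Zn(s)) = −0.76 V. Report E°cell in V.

In the reaction as written, Mn^2+(aq) is reduced (cathode) and Zn^2+(aq) is produced by oxidation at the anode.
E°cell = E°(cathode) − E°(anode) = −1.18 − (−0.76) = −0.42 V.

−0.42 V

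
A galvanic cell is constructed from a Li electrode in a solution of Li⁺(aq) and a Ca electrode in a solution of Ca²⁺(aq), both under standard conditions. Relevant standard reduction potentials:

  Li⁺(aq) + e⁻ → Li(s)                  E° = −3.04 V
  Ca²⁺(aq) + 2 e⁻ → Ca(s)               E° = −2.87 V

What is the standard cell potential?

+0.17 V

The Ca²⁺/Ca couple has the higher E°, so Ca ion is reduced (cathode) and Li is oxidized (anode).
E°cell = E°(cathode) − E°(anode) = −2.87 − (−3.04) = +0.17 V.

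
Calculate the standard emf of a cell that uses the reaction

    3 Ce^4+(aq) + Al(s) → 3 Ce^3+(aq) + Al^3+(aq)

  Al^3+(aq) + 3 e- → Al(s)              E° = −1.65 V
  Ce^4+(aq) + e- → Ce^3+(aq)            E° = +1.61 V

+3.26 V

In the reaction as written, Ce^4+(aq) is reduced (cathode) and Al^3+(aq) is produced by oxidation at the anode.
E°cell = E°(cathode) − E°(anode) = +1.61 − (−1.65) = +3.26 V.
The positive value indicates the reaction is spontaneous as written.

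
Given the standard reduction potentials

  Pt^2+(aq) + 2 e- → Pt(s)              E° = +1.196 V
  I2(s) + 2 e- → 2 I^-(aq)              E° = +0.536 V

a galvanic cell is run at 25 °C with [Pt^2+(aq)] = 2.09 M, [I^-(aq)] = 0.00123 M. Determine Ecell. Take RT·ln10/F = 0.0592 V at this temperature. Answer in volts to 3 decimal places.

The Pt²⁺/Pt couple has the more positive E°, so it is the cathode; I₂/I⁻ is the anode.
E°cell = +1.196 − (+0.536) = +0.660 V, with n = 2 electrons transferred.
For the overall reaction Pt^2+(aq) + 2 I^-(aq) → Pt(s) + I2(s), Q = 1 / ([Pt^2+(aq)]·[I^-(aq)]^2) = 3.16×10^5, giving log Q = 5.500.
By the Nernst equation, E = +0.660 − (0.0592/2)·(5.500) = +0.497 V.

+0.497 V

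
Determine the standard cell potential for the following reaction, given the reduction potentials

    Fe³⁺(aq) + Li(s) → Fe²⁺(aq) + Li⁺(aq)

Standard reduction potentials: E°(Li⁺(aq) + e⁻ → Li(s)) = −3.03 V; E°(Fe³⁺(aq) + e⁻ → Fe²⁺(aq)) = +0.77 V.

In the reaction as written, Fe³⁺(aq) is reduced (cathode) and Li⁺(aq) is produced by oxidation at the anode.
E°cell = E°(cathode) − E°(anode) = +0.77 − (−3.03) = +3.80 V.

+3.80 V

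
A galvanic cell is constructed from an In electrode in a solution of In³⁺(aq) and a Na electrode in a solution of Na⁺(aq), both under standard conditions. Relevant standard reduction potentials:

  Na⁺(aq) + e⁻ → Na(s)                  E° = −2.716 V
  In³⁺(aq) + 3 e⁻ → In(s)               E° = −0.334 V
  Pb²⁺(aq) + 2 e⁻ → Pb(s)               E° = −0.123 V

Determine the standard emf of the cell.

+2.382 V

Of the two couples in this cell, the one with the more positive reduction potential is reduced at the cathode: here that is In³⁺/In (−0.334 V); Na⁺/Na (−2.716 V) is the anode.
E°cell = E°(cathode) − E°(anode) = −0.334 − (−2.716) = +2.382 V.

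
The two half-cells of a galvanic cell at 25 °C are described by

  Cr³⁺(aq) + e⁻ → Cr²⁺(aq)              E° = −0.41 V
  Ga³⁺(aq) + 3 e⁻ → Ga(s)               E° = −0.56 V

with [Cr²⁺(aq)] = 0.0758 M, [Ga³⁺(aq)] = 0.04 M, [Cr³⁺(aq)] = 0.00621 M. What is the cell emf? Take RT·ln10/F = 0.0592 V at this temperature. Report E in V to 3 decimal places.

The Cr³⁺/Cr²⁺ couple has the more positive E°, so it is the cathode; Ga³⁺/Ga is the anode.
E°cell = −0.41 − (−0.56) = +0.15 V, with n = 3 electrons transferred.
The balanced reaction is 3 Cr³⁺(aq) + Ga(s) → 3 Cr²⁺(aq) + Ga³⁺(aq), so Q = ([Cr²⁺(aq)]^3·[Ga³⁺(aq)]) / [Cr³⁺(aq)]^3 = 72.7 and log Q = 1.862.
E = E° − (0.0592/n)·log Q = +0.15 − (0.0592/3)(1.862) = +0.113 V.

+0.113 V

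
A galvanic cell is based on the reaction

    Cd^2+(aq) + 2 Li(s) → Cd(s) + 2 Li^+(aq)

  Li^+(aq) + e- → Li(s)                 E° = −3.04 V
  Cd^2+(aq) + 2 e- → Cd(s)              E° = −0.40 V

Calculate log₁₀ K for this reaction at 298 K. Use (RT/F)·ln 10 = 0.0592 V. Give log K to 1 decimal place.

The Cd²⁺/Cd couple is reduced (cathode); E°cell = −0.40 − (−3.04) = +2.64 V with n = 2.
At equilibrium E = 0, so log K = nE°cell / 0.0592 = (2)(+2.64) / 0.0592 = 89.2.

log K = 89.2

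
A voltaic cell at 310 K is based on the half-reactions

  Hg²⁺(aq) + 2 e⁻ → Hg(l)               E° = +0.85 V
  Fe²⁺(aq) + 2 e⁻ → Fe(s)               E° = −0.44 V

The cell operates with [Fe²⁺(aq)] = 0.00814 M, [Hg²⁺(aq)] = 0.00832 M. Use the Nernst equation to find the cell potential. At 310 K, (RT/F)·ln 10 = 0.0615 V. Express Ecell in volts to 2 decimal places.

Since E°(Hg²⁺/Hg) > E°(Fe²⁺/Fe), Hg²⁺/Hg serves as the cathode.
E°cell = +0.85 − (−0.44) = +1.29 V, with n = 2 electrons transferred.
For the overall reaction Hg²⁺(aq) + Fe(s) → Hg(l) + Fe²⁺(aq), Q = [Fe²⁺(aq)] / [Hg²⁺(aq)] = 0.978, giving log Q = −0.009.
Applying E = E° − (RT ln10/nF)·log Q gives +1.29 − (0.0615/2)(−0.009) = +1.29 V.

+1.29 V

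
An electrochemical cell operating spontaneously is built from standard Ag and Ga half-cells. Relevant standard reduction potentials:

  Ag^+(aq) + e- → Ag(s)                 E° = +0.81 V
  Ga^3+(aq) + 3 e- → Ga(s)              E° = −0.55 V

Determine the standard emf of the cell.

Of the two couples in this cell, the one with the more positive reduction potential is reduced at the cathode: here that is Ag⁺/Ag (+0.81 V); Ga³⁺/Ga (−0.55 V) is the anode.
E°cell = E°(cathode) − E°(anode) = +0.81 − (−0.55) = +1.36 V.

+1.36 V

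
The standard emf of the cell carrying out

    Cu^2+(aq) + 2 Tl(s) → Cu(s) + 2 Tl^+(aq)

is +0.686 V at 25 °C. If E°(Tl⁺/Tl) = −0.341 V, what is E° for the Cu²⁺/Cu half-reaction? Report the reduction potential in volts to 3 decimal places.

+0.345 V

In the reaction as written the Cu²⁺/Cu couple is reduced (cathode) and Tl⁺/Tl is oxidized (anode), so E°cell = E°(Cu²⁺/Cu) − E°(Tl⁺/Tl).
E°(Cu²⁺/Cu) = E°cell + E°(anode) = +0.686 + (−0.341) = +0.345 V.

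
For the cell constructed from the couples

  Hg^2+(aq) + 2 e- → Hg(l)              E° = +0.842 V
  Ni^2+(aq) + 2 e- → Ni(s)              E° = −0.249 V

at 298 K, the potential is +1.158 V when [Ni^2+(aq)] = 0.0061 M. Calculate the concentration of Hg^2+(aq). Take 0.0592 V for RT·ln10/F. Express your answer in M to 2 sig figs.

With Hg²⁺/Hg at the cathode and Ni²⁺/Ni at the anode, E°cell = +0.842 − (−0.249) = +1.091 V (n = 2).
Since E = E° − (0.0592/n)·log Q, log Q = n(E° − E)/0.0592 = −2.264.
For Hg^2+(aq) + Ni(s) → Hg(l) + Ni^2+(aq), the reaction quotient is Q = [Ni^2+(aq)] / [Hg^2+(aq)].
Substituting the known concentrations and solving, log [Hg^2+(aq)] = 0.049 and [Hg^2+(aq)] = 1.1 M.

1.1 M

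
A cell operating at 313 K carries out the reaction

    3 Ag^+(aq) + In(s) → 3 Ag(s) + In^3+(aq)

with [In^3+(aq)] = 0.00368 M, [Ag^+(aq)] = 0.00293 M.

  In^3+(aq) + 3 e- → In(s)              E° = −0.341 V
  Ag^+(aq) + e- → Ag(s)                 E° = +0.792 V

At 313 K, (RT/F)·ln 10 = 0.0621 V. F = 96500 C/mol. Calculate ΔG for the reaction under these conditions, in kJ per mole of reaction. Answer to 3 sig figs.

−297 kJ/mol

The standard cell potential is +0.792 − (−0.341) = +1.133 V, with n = 3 electrons in the balanced equation.
Here Q = [In^3+(aq)] / [Ag^+(aq)]^3 = 1.46×10^5 (log Q = 5.165), giving E = +1.133 − (0.0621/3)·(5.165) = +1.0261 V.
ΔG = −nFE = −(3)(96500)(+1.0261) J/mol = −297 kJ/mol.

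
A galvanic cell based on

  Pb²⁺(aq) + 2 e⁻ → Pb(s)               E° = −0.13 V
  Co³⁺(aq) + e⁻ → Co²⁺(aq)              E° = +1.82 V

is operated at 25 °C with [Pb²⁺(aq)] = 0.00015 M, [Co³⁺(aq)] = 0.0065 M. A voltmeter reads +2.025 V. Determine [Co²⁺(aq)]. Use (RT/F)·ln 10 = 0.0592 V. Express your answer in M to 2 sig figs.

The Co³⁺/Co²⁺ couple has the larger reduction potential, so it is the cathode: E°cell = +1.82 − (−0.13) = +1.95 V and n = 2.
Rearranging E = E° − (0.0592/n)·log Q gives log Q = 2(+1.95 − (+2.025))/0.0592 = −2.534.
The balanced reaction is 2 Co³⁺(aq) + Pb(s) → 2 Co²⁺(aq) + Pb²⁺(aq), so Q = ([Co²⁺(aq)]^2·[Pb²⁺(aq)]) / [Co³⁺(aq)]^2.
Isolating [Co²⁺(aq)] in Q = 10^{−2.534} yields log [Co²⁺(aq)] = −1.542, i.e. 0.029 M.

0.029 M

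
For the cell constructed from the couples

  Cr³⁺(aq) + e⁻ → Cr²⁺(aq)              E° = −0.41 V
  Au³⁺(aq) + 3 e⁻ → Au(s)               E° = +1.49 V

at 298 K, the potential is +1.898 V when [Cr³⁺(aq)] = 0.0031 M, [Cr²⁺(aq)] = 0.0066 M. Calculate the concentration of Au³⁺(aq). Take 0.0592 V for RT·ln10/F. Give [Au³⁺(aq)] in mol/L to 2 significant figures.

The Au³⁺/Au couple has the larger reduction potential, so it is the cathode: E°cell = +1.49 − (−0.41) = +1.90 V and n = 3.
Rearranging E = E° − (0.0592/n)·log Q gives log Q = 3(+1.90 − (+1.898))/0.0592 = 0.101.
The balanced reaction is Au³⁺(aq) + 3 Cr²⁺(aq) → Au(s) + 3 Cr³⁺(aq), so Q = [Cr³⁺(aq)]^3 / ([Au³⁺(aq)]·[Cr²⁺(aq)]^3).
Solving for the unknown gives log [Au³⁺(aq)] = −1.086, so [Au³⁺(aq)] ≈ 0.082 M.

0.082 M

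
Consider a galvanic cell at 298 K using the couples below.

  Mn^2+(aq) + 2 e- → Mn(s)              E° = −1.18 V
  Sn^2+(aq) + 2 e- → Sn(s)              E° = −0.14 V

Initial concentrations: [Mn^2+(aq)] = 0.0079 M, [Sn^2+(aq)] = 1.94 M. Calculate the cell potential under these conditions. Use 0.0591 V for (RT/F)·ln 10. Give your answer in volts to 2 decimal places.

+1.11 V

Since E°(Sn²⁺/Sn) > E°(Mn²⁺/Mn), Sn²⁺/Sn serves as the cathode.
E°cell = E°cat − E°an = −0.14 − (−1.18) = +1.04 V; n = 2.
Balancing gives Sn^2+(aq) + Mn(s) → Sn(s) + Mn^2+(aq); hence Q = [Mn^2+(aq)] / [Sn^2+(aq)] = 0.00407 (log Q = −2.390).
By the Nernst equation, E = +1.04 − (0.0591/2)·(−2.390) = +1.11 V.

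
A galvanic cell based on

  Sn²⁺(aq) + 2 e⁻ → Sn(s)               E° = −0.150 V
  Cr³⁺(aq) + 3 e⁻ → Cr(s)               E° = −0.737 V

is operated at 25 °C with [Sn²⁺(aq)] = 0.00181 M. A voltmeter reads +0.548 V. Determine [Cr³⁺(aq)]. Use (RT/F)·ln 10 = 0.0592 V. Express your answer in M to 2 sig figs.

Sn²⁺/Sn is the cathode (higher E°); E°cell = −0.150 − (−0.737) = +0.587 V with n = 6.
Since E = E° − (0.0592/n)·log Q, log Q = n(E° − E)/0.0592 = 3.953.
Balancing electrons gives 3 Sn²⁺(aq) + 2 Cr(s) → 3 Sn(s) + 2 Cr³⁺(aq); thus Q = [Cr³⁺(aq)]^2 / [Sn²⁺(aq)]^3.
Solving for the unknown gives log [Cr³⁺(aq)] = −2.137, so [Cr³⁺(aq)] ≈ 0.0073 M.

0.0073 M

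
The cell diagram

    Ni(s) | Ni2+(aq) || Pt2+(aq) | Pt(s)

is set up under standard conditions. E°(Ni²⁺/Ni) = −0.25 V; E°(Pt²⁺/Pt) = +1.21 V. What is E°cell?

+1.46 V

By convention the left-hand electrode in cell notation is the anode (oxidation) and the right-hand electrode is the cathode (reduction).
E°cell = E°(right) − E°(left) = +1.21 − (−0.25) = +1.46 V.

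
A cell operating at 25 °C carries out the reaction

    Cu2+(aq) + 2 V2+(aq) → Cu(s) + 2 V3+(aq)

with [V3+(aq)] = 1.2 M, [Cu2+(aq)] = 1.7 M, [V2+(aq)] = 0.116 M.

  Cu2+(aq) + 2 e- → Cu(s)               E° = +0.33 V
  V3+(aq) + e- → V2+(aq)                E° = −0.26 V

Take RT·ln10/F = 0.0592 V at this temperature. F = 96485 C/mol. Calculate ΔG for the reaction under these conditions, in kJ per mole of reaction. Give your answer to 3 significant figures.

E°cell = +0.33 − (−0.26) = +0.59 V; the balanced reaction transfers n = 2 electrons.
The reaction quotient is [V3+(aq)]^2 / ([Cu2+(aq)]·[V2+(aq)]^2) = 63; by Nernst, E = +0.59 − (0.0592/2)(1.799) = +0.5367 V.
Finally ΔG = −nFE = −(2)(96485 C/mol)(+0.5367 V) = −104 kJ/mol.

−104 kJ/mol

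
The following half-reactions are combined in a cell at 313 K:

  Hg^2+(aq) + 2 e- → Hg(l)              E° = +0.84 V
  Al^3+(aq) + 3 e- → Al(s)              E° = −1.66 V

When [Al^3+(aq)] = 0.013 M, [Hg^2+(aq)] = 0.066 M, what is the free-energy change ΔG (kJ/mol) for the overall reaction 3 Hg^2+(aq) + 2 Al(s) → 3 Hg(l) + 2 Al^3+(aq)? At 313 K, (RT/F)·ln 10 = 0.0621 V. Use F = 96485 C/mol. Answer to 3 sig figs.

−1450 kJ/mol

E°cell = +0.84 − (−1.66) = +2.50 V; the balanced reaction transfers n = 6 electrons.
The reaction quotient is [Al^3+(aq)]^2 / [Hg^2+(aq)]^3 = 0.588; by Nernst, E = +2.50 − (0.0621/6)(−0.231) = +2.5024 V.
Finally ΔG = −nFE = −(6)(96485 C/mol)(+2.5024 V) = −1450 kJ/mol.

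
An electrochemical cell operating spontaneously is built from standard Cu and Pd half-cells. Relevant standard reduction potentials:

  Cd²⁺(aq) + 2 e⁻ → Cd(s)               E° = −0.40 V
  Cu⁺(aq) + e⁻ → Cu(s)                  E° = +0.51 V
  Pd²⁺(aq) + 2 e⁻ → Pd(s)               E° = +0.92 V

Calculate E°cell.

+0.41 V

Of the two couples in this cell, the one with the more positive reduction potential is reduced at the cathode: here that is Pd²⁺/Pd (+0.92 V); Cu⁺/Cu (+0.51 V) is the anode.
E°cell = E°(cathode) − E°(anode) = +0.92 − (+0.51) = +0.41 V.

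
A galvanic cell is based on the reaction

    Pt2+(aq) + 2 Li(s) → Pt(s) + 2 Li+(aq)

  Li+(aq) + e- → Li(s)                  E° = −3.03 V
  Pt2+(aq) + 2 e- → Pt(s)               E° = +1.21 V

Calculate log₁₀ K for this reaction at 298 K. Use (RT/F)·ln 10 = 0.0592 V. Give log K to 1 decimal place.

The Pt²⁺/Pt couple is reduced (cathode); E°cell = +1.21 − (−3.03) = +4.24 V with n = 2.
At equilibrium E = 0, so log K = nE°cell / 0.0592 = (2)(+4.24) / 0.0592 = 143.2.

log K = 143.2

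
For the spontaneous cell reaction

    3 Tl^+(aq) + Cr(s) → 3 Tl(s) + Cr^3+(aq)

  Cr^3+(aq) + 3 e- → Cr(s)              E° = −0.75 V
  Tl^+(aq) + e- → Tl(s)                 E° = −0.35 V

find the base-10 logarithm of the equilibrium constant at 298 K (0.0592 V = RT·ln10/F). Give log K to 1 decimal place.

log K = 20.3

The Tl⁺/Tl couple is reduced (cathode); E°cell = −0.35 − (−0.75) = +0.40 V with n = 3.
At equilibrium E = 0, so log K = nE°cell / 0.0592 = (3)(+0.40) / 0.0592 = 20.3.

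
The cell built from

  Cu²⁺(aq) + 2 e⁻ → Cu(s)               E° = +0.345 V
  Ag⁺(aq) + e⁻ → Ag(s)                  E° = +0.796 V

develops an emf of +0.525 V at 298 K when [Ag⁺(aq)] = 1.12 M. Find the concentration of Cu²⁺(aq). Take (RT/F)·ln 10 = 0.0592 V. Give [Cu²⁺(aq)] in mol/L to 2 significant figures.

Ag⁺/Ag is the cathode (higher E°); E°cell = +0.796 − (+0.345) = +0.451 V with n = 2.
Rearranging E = E° − (0.0592/n)·log Q gives log Q = 2(+0.451 − (+0.525))/0.0592 = −2.500.
The balanced reaction is 2 Ag⁺(aq) + Cu(s) → 2 Ag(s) + Cu²⁺(aq), so Q = [Cu²⁺(aq)] / [Ag⁺(aq)]^2.
Substituting the known concentrations and solving, log [Cu²⁺(aq)] = −2.402 and [Cu²⁺(aq)] = 0.0040 M.

0.0040 M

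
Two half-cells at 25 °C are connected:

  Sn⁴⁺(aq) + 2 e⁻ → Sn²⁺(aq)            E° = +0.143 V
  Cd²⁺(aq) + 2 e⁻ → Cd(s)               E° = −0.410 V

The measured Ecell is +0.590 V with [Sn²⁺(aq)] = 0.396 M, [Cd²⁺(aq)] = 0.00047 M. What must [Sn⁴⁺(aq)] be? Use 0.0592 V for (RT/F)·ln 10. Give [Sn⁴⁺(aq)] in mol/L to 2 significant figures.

The Sn⁴⁺/Sn²⁺ couple has the larger reduction potential, so it is the cathode: E°cell = +0.143 − (−0.410) = +0.553 V and n = 2.
From the Nernst equation, log Q = n(E° − E)/0.0592 = 2·(+0.553 − (+0.590))/0.0592 = −1.250.
Balancing electrons gives Sn⁴⁺(aq) + Cd(s) → Sn²⁺(aq) + Cd²⁺(aq); thus Q = ([Sn²⁺(aq)]·[Cd²⁺(aq)]) / [Sn⁴⁺(aq)].
Substituting the known concentrations and solving, log [Sn⁴⁺(aq)] = −2.480 and [Sn⁴⁺(aq)] = 0.0033 M.

0.0033 M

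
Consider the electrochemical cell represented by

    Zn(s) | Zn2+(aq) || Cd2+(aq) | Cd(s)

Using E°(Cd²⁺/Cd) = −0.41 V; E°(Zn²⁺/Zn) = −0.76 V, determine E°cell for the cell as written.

By convention the left-hand electrode in cell notation is the anode (oxidation) and the right-hand electrode is the cathode (reduction).
E°cell = E°(right) − E°(left) = −0.41 − (−0.76) = +0.35 V.

+0.35 V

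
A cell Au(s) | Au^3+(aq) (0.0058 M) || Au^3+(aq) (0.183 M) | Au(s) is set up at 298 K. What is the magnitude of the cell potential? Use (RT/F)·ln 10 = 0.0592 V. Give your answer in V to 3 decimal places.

For a concentration cell E°cell = 0, since both electrodes use the same couple.
The compartment with the higher Au^3+(aq) concentration (0.183 M) acts as the cathode; ions are reduced there and produced at the dilute (0.0058 M) anode.
With n = 3, Ecell = −(0.0592/3)·log([dilute]/[conc]) = −(0.0592/3)·log(0.0058/0.183) = +0.030 V.

0.030 V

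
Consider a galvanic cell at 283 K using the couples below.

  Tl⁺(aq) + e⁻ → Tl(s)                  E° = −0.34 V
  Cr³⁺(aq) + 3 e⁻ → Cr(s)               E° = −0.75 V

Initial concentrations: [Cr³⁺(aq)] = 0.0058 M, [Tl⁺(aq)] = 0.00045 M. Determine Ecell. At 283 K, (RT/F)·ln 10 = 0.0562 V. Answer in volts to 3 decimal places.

+0.264 V

Tl⁺/Tl is reduced (cathode, E° = −0.34 V) and Cr³⁺/Cr is oxidized (anode).
The standard potential is −0.34 − (−0.75) = +0.41 V and the balanced reaction transfers n = 3 electrons.
For the overall reaction 3 Tl⁺(aq) + Cr(s) → 3 Tl(s) + Cr³⁺(aq), Q = [Cr³⁺(aq)] / [Tl⁺(aq)]^3 = 6.36×10^7, giving log Q = 7.804.
By the Nernst equation, E = +0.41 − (0.0562/3)·(7.804) = +0.264 V.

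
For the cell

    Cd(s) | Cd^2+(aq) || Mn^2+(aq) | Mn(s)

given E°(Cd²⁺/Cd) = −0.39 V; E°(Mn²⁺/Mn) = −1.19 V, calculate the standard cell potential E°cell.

−0.80 V

By convention the left-hand electrode in cell notation is the anode (oxidation) and the right-hand electrode is the cathode (reduction).
E°cell = E°(right) − E°(left) = −1.19 − (−0.39) = −0.80 V.
The negative sign shows that, as written, the cell would require an external voltage to drive the reaction.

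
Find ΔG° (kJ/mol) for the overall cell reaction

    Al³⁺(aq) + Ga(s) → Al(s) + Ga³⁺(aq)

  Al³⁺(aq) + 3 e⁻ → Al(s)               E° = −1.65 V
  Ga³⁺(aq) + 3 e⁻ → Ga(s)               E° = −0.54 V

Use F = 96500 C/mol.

+321 kJ/mol

In the reaction as written Al³⁺(aq) is reduced, so the Al³⁺/Al couple is the cathode and Ga³⁺/Ga is the anode.
E°cell = −1.65 − (−0.54) = −1.11 V; balancing electrons gives n = 3.
ΔG° = −nFE°cell = −(3)(96500)(−1.11) J/mol = +321 kJ/mol.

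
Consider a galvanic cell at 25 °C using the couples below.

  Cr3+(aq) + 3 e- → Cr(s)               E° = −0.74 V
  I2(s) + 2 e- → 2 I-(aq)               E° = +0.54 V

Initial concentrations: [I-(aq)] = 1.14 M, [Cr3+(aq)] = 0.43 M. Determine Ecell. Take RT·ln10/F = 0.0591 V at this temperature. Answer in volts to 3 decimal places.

+1.284 V

I₂/I⁻ is reduced (cathode, E° = +0.54 V) and Cr³⁺/Cr is oxidized (anode).
The standard potential is +0.54 − (−0.74) = +1.28 V and the balanced reaction transfers n = 6 electrons.
Balancing gives 3 I2(s) + 2 Cr(s) → 6 I-(aq) + 2 Cr3+(aq); hence Q = [I-(aq)]^6·[Cr3+(aq)]^2 = 0.406 (log Q = −0.392).
By the Nernst equation, E = +1.28 − (0.0591/6)·(−0.392) = +1.284 V.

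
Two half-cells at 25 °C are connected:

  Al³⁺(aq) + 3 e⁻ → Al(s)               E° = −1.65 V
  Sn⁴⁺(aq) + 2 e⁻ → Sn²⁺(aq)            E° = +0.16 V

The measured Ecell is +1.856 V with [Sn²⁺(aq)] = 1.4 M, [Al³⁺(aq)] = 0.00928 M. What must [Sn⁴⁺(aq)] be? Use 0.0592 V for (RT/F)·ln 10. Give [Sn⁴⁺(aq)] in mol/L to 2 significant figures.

2.2 M

The Sn⁴⁺/Sn²⁺ couple has the larger reduction potential, so it is the cathode: E°cell = +0.16 − (−1.65) = +1.81 V and n = 6.
Rearranging E = E° − (0.0592/n)·log Q gives log Q = 6(+1.81 − (+1.856))/0.0592 = −4.662.
For 3 Sn⁴⁺(aq) + 2 Al(s) → 3 Sn²⁺(aq) + 2 Al³⁺(aq), the reaction quotient is Q = ([Sn²⁺(aq)]^3·[Al³⁺(aq)]^2) / [Sn⁴⁺(aq)]^3.
Isolating [Sn⁴⁺(aq)] in Q = 10^{−4.662} yields log [Sn⁴⁺(aq)] = 0.345, i.e. 2.2 M.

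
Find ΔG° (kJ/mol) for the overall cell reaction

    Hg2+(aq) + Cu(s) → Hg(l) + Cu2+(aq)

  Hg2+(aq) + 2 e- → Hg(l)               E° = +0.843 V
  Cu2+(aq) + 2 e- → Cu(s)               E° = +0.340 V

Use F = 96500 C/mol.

−97.1 kJ/mol

In the reaction as written Hg2+(aq) is reduced, so the Hg²⁺/Hg couple is the cathode and Cu²⁺/Cu is the anode.
E°cell = +0.843 − (+0.340) = +0.503 V; balancing electrons gives n = 2.
ΔG° = −nFE°cell = −(2)(96500)(+0.503) J/mol = −97.1 kJ/mol.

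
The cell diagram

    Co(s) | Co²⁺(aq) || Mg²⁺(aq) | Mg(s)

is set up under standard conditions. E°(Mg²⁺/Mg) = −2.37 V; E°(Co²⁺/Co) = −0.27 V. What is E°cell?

−2.10 V

By convention the left-hand electrode in cell notation is the anode (oxidation) and the right-hand electrode is the cathode (reduction).
E°cell = E°(right) − E°(left) = −2.37 − (−0.27) = −2.10 V.
The negative sign shows that, as written, the cell would require an external voltage to drive the reaction.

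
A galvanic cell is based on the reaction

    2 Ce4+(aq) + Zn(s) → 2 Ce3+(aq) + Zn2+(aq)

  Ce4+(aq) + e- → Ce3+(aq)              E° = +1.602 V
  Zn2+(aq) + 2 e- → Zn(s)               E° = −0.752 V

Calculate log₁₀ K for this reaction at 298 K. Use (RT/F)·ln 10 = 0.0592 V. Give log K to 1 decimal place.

log K = 79.5

The Ce⁴⁺/Ce³⁺ couple is reduced (cathode); E°cell = +1.602 − (−0.752) = +2.354 V with n = 2.
At equilibrium E = 0, so log K = nE°cell / 0.0592 = (2)(+2.354) / 0.0592 = 79.5.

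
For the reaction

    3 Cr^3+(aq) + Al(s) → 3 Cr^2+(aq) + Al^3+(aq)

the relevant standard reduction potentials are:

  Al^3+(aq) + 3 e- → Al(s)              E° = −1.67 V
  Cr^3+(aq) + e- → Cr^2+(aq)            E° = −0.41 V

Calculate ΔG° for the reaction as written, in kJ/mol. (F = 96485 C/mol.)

In the reaction as written Cr^3+(aq) is reduced, so the Cr³⁺/Cr²⁺ couple is the cathode and Al³⁺/Al is the anode.
E°cell = −0.41 − (−1.67) = +1.26 V; balancing electrons gives n = 3.
ΔG° = −nFE°cell = −(3)(96485)(+1.26) J/mol = −365 kJ/mol.

−365 kJ/mol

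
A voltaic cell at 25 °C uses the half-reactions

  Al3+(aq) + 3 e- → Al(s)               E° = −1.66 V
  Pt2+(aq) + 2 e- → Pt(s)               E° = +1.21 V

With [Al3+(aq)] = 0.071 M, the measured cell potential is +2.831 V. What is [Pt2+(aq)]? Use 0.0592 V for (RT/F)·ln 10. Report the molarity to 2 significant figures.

0.0083 M

With Pt²⁺/Pt at the cathode and Al³⁺/Al at the anode, E°cell = +1.21 − (−1.66) = +2.87 V (n = 6).
From the Nernst equation, log Q = n(E° − E)/0.0592 = 6·(+2.87 − (+2.831))/0.0592 = 3.953.
Balancing electrons gives 3 Pt2+(aq) + 2 Al(s) → 3 Pt(s) + 2 Al3+(aq); thus Q = [Al3+(aq)]^2 / [Pt2+(aq)]^3.
Substituting the known concentrations and solving, log [Pt2+(aq)] = −2.083 and [Pt2+(aq)] = 0.0083 M.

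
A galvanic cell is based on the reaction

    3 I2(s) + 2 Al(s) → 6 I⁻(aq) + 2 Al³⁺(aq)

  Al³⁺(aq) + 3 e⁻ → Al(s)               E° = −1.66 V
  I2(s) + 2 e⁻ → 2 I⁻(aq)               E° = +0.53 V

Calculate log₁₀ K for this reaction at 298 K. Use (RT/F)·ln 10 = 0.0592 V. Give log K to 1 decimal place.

log K = 222.0

The I₂/I⁻ couple is reduced (cathode); E°cell = +0.53 − (−1.66) = +2.19 V with n = 6.
At equilibrium E = 0, so log K = nE°cell / 0.0592 = (6)(+2.19) / 0.0592 = 222.0.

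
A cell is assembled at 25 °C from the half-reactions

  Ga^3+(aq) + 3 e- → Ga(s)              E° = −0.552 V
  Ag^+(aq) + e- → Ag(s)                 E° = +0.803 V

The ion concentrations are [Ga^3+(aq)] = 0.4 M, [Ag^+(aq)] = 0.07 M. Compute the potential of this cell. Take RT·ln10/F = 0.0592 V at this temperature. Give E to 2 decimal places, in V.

+1.29 V

Since E°(Ag⁺/Ag) > E°(Ga³⁺/Ga), Ag⁺/Ag serves as the cathode.
E°cell = E°cat − E°an = +0.803 − (−0.552) = +1.355 V; n = 3.
Balancing gives 3 Ag^+(aq) + Ga(s) → 3 Ag(s) + Ga^3+(aq); hence Q = [Ga^3+(aq)] / [Ag^+(aq)]^3 = 1.17×10^3 (log Q = 3.067).
By the Nernst equation, E = +1.355 − (0.0592/3)·(3.067) = +1.29 V.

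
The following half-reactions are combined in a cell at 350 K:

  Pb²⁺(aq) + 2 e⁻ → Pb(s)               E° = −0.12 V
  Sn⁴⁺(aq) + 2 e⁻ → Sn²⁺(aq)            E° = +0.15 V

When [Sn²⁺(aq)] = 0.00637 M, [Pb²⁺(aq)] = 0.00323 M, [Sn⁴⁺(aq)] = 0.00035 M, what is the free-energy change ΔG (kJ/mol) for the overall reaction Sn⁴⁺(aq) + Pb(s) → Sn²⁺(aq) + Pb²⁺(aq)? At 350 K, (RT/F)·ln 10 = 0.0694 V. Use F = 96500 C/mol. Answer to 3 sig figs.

−60.4 kJ/mol

The standard cell potential is +0.15 − (−0.12) = +0.27 V, with n = 2 electrons in the balanced equation.
Q = ([Sn²⁺(aq)]·[Pb²⁺(aq)]) / [Sn⁴⁺(aq)] = 0.0588, so log Q = −1.231 and E = +0.27 − (0.0694/2)(−1.231) = +0.3127 V.
ΔG = −nFE = −(2)(96500)(+0.3127) J/mol = −60.4 kJ/mol.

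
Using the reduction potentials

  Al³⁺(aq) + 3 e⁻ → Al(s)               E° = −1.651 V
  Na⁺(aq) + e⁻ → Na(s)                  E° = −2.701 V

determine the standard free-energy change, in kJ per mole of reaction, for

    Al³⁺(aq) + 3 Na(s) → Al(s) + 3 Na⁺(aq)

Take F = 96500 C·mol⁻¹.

−304 kJ/mol

In the reaction as written Al³⁺(aq) is reduced, so the Al³⁺/Al couple is the cathode and Na⁺/Na is the anode.
E°cell = −1.651 − (−2.701) = +1.050 V; balancing electrons gives n = 3.
ΔG° = −nFE°cell = −(3)(96500)(+1.050) J/mol = −304 kJ/mol.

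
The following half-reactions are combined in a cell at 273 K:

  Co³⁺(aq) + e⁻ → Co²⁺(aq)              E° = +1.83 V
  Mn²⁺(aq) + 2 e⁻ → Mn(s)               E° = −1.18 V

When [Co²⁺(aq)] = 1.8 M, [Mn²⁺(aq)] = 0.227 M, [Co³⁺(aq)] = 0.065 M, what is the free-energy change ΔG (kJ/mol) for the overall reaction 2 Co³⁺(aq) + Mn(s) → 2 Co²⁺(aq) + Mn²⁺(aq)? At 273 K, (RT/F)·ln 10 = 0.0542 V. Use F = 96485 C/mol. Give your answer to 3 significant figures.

The standard cell potential is +1.83 − (−1.18) = +3.01 V, with n = 2 electrons in the balanced equation.
Here Q = ([Co²⁺(aq)]^2·[Mn²⁺(aq)]) / [Co³⁺(aq)]^2 = 174 (log Q = 2.241), giving E = +3.01 − (0.0542/2)·(2.241) = +2.9493 V.
Then ΔG = −nFE = −2 × 96485 × +2.9493 J/mol = −569 kJ/mol.

−569 kJ/mol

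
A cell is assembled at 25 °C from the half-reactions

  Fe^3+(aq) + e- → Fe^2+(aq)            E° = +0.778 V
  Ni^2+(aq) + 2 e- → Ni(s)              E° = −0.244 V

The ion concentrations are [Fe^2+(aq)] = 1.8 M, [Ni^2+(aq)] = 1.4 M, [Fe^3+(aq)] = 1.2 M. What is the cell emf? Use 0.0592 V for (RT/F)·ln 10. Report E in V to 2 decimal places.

Since E°(Fe³⁺/Fe²⁺) > E°(Ni²⁺/Ni), Fe³⁺/Fe²⁺ serves as the cathode.
E°cell = E°cat − E°an = +0.778 − (−0.244) = +1.022 V; n = 2.
For the overall reaction 2 Fe^3+(aq) + Ni(s) → 2 Fe^2+(aq) + Ni^2+(aq), Q = ([Fe^2+(aq)]^2·[Ni^2+(aq)]) / [Fe^3+(aq)]^2 = 3.15, giving log Q = 0.498.
E = E° − (0.0592/n)·log Q = +1.022 − (0.0592/2)(0.498) = +1.01 V.

+1.01 V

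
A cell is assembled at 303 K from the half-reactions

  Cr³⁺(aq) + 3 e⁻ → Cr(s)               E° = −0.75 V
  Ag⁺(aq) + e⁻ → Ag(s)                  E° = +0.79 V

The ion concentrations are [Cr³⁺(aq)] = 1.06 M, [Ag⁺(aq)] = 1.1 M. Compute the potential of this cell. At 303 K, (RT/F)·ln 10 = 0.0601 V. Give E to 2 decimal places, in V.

Since E°(Ag⁺/Ag) > E°(Cr³⁺/Cr), Ag⁺/Ag serves as the cathode.
E°cell = +0.79 − (−0.75) = +1.54 V, with n = 3 electrons transferred.
Balancing gives 3 Ag⁺(aq) + Cr(s) → 3 Ag(s) + Cr³⁺(aq); hence Q = [Cr³⁺(aq)] / [Ag⁺(aq)]^3 = 0.796 (log Q = −0.099).
Applying E = E° − (RT ln10/nF)·log Q gives +1.54 − (0.0601/3)(−0.099) = +1.54 V.

+1.54 V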